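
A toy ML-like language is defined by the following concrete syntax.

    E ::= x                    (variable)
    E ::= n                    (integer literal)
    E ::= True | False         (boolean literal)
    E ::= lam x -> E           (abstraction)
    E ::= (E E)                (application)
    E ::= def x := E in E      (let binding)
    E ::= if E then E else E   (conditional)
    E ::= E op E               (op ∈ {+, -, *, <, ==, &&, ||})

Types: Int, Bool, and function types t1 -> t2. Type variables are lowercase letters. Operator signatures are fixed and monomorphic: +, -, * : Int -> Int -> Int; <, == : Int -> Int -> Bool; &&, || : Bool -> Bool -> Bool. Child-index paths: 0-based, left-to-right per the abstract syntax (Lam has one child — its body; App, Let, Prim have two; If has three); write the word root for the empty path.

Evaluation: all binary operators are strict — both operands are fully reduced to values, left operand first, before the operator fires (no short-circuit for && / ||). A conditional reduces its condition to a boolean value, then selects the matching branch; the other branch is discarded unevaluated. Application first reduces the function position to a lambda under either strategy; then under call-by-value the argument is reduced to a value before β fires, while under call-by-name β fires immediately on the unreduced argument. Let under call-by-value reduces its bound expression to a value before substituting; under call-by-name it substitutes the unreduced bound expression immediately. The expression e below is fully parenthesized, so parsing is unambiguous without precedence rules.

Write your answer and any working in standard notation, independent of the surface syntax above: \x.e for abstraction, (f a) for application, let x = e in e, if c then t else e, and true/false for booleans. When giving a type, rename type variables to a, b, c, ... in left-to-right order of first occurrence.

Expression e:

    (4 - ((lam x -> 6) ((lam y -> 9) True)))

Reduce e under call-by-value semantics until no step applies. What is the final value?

Answer: -2

Working:
step 0: (4 - ((\x.6) ((\y.9) true)))
step 1: [beta@1.1] (4 - ((\x.6) 9))
step 2: [beta@1] (4 - 6)
step 3: [delta@root] -2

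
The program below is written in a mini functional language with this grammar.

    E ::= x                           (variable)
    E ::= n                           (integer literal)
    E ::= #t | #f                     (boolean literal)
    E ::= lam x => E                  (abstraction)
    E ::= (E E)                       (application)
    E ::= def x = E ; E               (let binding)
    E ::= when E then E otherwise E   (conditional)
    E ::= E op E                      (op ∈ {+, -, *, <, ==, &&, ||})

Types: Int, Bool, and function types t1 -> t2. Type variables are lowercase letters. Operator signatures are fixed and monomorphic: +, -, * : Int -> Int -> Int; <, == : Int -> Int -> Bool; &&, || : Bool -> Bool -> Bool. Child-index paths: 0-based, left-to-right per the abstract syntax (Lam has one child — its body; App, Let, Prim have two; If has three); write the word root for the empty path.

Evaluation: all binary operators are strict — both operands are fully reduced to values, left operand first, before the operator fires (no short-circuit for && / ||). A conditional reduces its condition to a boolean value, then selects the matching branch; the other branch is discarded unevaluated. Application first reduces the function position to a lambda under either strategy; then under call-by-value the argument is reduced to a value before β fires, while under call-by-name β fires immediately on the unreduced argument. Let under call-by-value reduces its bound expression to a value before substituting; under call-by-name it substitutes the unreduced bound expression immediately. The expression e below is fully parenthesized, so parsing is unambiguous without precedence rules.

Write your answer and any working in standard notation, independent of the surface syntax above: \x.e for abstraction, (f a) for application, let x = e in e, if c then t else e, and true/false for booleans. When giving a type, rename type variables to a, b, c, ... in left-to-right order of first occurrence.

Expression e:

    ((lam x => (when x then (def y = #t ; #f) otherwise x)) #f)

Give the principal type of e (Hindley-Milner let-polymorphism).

Answer: Bool

Trace:
x : a
  unify a ~ Bool
let y : Bool
x : Bool
  unify Bool ~ Bool
\x._ : Bool -> Bool
  unify Bool -> Bool ~ Bool -> b
  unify Bool ~ Bool
  unify Bool ~ b
_ _ : Bool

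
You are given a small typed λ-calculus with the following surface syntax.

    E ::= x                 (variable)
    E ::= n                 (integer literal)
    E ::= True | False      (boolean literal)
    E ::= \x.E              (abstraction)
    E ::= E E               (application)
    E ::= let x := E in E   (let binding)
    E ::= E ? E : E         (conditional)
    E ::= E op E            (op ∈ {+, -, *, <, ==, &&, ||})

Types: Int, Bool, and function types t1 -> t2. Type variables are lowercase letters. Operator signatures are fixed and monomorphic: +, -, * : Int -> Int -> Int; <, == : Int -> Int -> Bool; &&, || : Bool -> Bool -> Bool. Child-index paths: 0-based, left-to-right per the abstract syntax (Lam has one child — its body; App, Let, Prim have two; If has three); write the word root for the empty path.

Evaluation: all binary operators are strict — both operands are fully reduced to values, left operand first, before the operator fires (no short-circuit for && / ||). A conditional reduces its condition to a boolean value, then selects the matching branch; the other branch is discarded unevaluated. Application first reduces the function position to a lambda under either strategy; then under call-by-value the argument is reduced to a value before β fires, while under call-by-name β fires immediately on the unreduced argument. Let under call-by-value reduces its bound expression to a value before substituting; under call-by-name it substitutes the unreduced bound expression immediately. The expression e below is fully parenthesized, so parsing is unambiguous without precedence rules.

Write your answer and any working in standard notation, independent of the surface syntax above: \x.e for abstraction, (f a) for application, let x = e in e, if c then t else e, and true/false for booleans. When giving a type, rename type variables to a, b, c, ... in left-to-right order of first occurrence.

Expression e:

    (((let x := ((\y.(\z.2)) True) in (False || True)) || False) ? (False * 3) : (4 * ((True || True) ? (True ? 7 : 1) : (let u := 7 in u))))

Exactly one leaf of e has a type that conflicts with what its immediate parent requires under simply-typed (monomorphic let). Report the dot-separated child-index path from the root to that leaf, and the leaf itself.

Trace:
\z._ : b -> Int
\y._ : a -> b -> Int
  unify a -> b -> Int ~ Bool -> c
  unify a ~ Bool
  unify b -> Int ~ c
_ _ : b -> Int
let x : b -> Int
  unify Bool ~ Bool
  unify Bool ~ Bool
  unify Bool ~ Bool
  unify Bool ~ Bool
  unify Bool ~ Bool
  unify Bool ~ Int
  FAIL: mismatch Bool ~ Int

Answer: 1.0 : false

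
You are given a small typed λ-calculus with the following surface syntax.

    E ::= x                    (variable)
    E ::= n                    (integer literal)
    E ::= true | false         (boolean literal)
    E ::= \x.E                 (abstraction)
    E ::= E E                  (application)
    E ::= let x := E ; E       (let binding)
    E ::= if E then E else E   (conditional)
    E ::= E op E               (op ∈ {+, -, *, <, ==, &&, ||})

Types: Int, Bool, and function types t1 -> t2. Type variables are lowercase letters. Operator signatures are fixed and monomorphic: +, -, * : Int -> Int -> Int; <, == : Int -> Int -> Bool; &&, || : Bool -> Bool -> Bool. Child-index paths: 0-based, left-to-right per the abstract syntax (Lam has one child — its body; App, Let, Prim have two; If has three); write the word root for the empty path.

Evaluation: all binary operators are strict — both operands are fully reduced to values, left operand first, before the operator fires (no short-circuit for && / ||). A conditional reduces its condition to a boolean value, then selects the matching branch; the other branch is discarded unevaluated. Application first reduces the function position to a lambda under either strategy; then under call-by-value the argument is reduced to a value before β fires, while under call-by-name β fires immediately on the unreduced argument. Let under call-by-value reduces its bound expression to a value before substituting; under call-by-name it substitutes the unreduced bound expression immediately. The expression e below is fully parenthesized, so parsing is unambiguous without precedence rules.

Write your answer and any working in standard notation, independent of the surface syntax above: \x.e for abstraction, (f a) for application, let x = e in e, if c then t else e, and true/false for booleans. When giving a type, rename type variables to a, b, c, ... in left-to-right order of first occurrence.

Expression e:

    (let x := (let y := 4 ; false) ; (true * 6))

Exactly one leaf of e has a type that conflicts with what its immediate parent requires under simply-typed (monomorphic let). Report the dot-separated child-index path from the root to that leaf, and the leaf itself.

Answer: 1.0 : true

Working:
let y : Int
let x : Bool
  unify Bool ~ Int
  FAIL: mismatch Bool ~ Int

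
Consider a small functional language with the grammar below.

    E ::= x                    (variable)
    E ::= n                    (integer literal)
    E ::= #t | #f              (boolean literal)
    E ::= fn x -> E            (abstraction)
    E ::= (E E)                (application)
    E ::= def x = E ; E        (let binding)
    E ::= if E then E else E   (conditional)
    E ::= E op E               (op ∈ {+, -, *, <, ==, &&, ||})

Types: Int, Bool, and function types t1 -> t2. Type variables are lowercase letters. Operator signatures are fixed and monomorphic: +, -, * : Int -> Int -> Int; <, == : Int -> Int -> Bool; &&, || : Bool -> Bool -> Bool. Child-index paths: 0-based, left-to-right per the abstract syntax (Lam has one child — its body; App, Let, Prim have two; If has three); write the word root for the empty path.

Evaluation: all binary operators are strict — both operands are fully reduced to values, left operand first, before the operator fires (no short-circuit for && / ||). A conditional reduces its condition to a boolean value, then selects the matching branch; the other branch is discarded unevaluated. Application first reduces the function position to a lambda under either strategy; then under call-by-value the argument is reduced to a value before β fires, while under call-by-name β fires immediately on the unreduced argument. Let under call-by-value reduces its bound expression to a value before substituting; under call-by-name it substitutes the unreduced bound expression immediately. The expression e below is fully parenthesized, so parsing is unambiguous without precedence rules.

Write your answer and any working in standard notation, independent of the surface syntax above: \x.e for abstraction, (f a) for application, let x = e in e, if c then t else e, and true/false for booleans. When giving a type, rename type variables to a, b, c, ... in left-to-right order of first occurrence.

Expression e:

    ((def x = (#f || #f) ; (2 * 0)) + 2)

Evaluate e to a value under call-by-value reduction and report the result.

Answer: 2

Trace:
step 0: ((let x = (false || false) in (2 * 0)) + 2)
step 1: [delta@0.0] ((let x = false in (2 * 0)) + 2)
step 2: [let@0] ((2 * 0) + 2)
step 3: [delta@0] (0 + 2)
step 4: [delta@root] 2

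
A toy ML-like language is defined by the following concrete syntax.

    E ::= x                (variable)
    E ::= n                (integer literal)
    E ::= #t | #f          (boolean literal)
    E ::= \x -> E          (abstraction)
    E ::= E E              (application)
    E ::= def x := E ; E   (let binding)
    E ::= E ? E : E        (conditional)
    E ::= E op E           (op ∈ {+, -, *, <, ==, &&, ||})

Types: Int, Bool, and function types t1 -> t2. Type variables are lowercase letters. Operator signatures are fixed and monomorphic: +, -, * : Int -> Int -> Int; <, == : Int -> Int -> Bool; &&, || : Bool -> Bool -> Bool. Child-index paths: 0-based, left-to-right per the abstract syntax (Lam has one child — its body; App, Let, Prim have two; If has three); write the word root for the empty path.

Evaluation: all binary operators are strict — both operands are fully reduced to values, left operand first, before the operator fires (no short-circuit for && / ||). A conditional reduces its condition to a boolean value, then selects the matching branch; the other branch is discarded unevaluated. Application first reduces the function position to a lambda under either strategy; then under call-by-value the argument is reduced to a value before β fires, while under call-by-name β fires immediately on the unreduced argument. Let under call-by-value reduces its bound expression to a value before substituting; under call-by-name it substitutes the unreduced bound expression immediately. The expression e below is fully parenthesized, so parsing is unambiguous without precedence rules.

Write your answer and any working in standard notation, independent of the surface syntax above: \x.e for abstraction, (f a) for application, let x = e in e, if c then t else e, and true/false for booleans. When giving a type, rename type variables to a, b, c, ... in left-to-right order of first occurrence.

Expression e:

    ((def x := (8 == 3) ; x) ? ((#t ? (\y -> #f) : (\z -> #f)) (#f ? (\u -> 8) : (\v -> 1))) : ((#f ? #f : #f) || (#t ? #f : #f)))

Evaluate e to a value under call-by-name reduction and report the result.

Answer: false

Trace:
step 0: (if (let x = (8 == 3) in x) then ((if true then (\y.false) else (\z.false)) (if false then (\u.8) else (\v.1))) else ((if false then false else false) || (if true then false else false)))
step 1: [let@0] (if (8 == 3) then ((if true then (\y.false) else (\z.false)) (if false then (\u.8) else (\v.1))) else ((if false then false else false) || (if true then false else false)))
step 2: [delta@0] (if false then ((if true then (\y.false) else (\z.false)) (if false then (\u.8) else (\v.1))) else ((if false then false else false) || (if true then false else false)))
step 3: [if@root] ((if false then false else false) || (if true then false else false))
step 4: [if@0] (false || (if true then false else false))
step 5: [if@1] (false || false)
step 6: [delta@root] false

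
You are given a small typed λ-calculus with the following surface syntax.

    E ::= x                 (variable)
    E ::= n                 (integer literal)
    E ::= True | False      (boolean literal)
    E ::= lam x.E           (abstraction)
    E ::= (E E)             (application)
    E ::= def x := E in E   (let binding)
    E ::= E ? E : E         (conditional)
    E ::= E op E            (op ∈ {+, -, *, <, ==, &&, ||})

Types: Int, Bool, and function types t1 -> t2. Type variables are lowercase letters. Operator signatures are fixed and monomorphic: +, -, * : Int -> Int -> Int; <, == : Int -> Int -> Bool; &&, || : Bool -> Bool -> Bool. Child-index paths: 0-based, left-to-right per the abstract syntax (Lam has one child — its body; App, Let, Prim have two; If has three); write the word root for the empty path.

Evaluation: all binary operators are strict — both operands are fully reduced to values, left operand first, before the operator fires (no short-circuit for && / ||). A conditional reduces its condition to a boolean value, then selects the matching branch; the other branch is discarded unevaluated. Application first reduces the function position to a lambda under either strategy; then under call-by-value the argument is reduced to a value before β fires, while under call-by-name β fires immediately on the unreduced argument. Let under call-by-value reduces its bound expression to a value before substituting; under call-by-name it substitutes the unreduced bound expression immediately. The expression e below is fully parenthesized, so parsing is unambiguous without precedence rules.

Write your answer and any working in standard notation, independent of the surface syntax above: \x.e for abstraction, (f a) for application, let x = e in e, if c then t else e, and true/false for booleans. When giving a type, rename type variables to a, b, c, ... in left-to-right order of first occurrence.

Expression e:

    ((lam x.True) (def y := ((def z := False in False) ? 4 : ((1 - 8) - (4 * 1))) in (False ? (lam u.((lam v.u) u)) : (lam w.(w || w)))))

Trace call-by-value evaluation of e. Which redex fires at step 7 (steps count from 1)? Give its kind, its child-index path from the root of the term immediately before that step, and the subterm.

Answer: if at 1 : (if false then (\u.((\v.u) u)) else (\w.(w || w)))

Working:
step 0: ((\x.true) (let y = (if (let z = false in false) then 4 else ((1 - 8) - (4 * 1))) in (if false then (\u.((\v.u) u)) else (\w.(w || w)))))
step 1: [let@1.0.0] ((\x.true) (let y = (if false then 4 else ((1 - 8) - (4 * 1))) in (if false then (\u.((\v.u) u)) else (\w.(w || w)))))
step 2: [if@1.0] ((\x.true) (let y = ((1 - 8) - (4 * 1)) in (if false then (\u.((\v.u) u)) else (\w.(w || w)))))
step 3: [delta@1.0.0] ((\x.true) (let y = (-7 - (4 * 1)) in (if false then (\u.((\v.u) u)) else (\w.(w || w)))))
step 4: [delta@1.0.1] ((\x.true) (let y = (-7 - 4) in (if false then (\u.((\v.u) u)) else (\w.(w || w)))))
step 5: [delta@1.0] ((\x.true) (let y = -11 in (if false then (\u.((\v.u) u)) else (\w.(w || w)))))
step 6: [let@1] ((\x.true) (if false then (\u.((\v.u) u)) else (\w.(w || w))))
step 7: [if@1] ((\x.true) (\w.(w || w)))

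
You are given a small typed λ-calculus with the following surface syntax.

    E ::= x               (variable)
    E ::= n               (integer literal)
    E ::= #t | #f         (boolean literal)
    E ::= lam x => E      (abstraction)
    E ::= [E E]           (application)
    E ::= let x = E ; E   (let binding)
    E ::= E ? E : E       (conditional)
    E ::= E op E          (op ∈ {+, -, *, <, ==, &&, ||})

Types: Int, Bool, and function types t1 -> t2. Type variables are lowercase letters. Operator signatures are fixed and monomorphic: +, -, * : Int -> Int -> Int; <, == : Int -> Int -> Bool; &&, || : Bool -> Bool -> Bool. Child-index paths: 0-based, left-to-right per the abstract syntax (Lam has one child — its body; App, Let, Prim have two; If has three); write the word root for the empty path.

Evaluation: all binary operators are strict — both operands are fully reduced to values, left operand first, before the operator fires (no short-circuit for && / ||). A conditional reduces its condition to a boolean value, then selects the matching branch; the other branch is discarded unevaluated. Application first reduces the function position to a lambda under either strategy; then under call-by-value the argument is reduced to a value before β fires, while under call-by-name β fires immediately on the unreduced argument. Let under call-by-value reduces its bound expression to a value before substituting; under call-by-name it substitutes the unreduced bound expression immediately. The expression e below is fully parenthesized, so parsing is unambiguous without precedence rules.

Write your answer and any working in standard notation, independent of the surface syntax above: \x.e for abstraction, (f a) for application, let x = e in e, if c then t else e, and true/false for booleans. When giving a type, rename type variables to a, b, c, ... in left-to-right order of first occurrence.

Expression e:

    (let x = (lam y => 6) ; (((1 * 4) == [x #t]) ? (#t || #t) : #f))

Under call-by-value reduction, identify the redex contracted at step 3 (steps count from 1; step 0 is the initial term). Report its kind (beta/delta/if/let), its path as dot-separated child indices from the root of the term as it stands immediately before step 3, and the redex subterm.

Answer: beta at 0.1 : ((\y.6) true)

Trace:
step 0: (let x = (\y.6) in (if ((1 * 4) == (x true)) then (true || true) else false))
step 1: [let@root] (if ((1 * 4) == ((\y.6) true)) then (true || true) else false)
step 2: [delta@0.0] (if (4 == ((\y.6) true)) then (true || true) else false)
step 3: [beta@0.1] (if (4 == 6) then (true || true) else false)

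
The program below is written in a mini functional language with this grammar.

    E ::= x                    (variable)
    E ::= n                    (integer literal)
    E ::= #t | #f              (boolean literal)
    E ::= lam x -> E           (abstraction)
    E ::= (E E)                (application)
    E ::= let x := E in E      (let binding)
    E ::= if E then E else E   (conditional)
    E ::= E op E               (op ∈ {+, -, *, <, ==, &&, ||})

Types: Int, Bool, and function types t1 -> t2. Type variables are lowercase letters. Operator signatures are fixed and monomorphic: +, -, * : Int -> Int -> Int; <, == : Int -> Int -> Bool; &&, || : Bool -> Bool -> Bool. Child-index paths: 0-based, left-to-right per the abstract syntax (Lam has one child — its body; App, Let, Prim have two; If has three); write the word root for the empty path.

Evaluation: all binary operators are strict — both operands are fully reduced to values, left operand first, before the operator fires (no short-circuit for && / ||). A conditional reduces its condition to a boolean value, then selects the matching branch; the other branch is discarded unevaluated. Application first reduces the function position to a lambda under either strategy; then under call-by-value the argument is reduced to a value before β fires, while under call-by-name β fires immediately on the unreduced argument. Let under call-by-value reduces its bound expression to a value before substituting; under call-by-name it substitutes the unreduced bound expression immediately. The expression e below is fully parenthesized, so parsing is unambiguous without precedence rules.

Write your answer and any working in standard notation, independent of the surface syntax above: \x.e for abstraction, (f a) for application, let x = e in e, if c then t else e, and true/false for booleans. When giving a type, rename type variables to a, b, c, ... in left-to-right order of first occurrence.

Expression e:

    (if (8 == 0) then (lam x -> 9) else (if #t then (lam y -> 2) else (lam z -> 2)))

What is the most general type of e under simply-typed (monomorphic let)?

Trace:
  unify Int ~ Int
  unify Int ~ Int
  unify Bool ~ Bool
\x._ : a -> Int
  unify Bool ~ Bool
\y._ : b -> Int
\z._ : c -> Int
  unify b -> Int ~ c -> Int
  unify b ~ c
  unify Int ~ Int
  unify a -> Int ~ c -> Int
  unify a ~ c
  unify Int ~ Int

Answer: a -> Int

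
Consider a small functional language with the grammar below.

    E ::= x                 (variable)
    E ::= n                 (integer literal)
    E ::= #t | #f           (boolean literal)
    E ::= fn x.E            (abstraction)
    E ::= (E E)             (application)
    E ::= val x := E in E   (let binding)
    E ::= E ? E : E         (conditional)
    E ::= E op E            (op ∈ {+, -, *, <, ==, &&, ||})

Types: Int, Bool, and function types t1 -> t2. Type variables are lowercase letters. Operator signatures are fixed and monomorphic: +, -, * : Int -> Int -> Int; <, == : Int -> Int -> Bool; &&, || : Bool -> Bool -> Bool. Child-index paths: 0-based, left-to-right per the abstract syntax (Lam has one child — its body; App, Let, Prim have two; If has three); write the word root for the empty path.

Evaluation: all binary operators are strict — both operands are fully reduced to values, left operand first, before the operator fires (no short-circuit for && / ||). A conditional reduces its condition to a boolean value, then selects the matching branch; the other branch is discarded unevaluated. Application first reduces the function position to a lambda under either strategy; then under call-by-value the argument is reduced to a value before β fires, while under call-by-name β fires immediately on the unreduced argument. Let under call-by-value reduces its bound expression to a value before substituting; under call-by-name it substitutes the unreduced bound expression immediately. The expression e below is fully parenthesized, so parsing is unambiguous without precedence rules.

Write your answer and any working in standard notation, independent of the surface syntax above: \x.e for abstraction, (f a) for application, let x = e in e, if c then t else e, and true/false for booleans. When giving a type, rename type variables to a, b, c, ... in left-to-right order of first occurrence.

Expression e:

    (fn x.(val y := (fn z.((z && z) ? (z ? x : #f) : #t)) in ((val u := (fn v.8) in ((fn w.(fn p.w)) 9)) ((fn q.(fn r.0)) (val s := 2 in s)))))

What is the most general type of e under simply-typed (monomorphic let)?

Derivation:
z : b
  unify b ~ Bool
z : Bool
  unify Bool ~ Bool
  unify Bool ~ Bool
z : Bool
  unify Bool ~ Bool
x : a
  unify a ~ Bool
  unify Bool ~ Bool
\z._ : Bool -> Bool
let y : Bool -> Bool
\v._ : c -> Int
let u : c -> Int
w : d
\p._ : e -> d
\w._ : d -> e -> d
  unify d -> e -> d ~ Int -> f
  unify d ~ Int
  unify e -> Int ~ f
_ _ : e -> Int
\r._ : h -> Int
\q._ : g -> h -> Int
let s : Int
s : Int
  unify g -> h -> Int ~ Int -> i
  unify g ~ Int
  unify h -> Int ~ i
_ _ : h -> Int
  unify e -> Int ~ (h -> Int) -> j
  unify e ~ h -> Int
  unify Int ~ j
_ _ : Int
\x._ : Bool -> Int

Answer: Bool -> Int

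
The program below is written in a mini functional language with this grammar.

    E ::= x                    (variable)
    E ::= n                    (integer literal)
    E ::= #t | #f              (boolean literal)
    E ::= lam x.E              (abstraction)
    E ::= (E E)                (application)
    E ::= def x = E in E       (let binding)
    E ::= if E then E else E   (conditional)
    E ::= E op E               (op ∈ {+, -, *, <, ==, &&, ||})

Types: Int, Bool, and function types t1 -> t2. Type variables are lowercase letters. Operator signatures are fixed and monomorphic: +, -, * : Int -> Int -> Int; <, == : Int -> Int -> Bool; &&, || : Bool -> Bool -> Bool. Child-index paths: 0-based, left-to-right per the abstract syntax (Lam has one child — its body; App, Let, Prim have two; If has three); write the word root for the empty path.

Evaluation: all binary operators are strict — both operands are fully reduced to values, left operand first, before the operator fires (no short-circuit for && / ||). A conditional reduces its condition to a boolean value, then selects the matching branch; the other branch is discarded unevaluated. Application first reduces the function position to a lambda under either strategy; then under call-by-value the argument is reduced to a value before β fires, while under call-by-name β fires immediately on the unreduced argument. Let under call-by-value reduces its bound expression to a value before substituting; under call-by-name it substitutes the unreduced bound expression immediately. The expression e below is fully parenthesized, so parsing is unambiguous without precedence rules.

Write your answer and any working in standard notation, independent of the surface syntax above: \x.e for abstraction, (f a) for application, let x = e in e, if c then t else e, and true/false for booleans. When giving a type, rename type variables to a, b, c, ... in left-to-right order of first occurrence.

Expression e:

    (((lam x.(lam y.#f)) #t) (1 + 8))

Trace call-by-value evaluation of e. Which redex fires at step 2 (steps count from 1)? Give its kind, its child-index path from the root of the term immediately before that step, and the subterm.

Trace:
step 0: (((\x.(\y.false)) true) (1 + 8))
step 1: [beta@0] ((\y.false) (1 + 8))
step 2: [delta@1] ((\y.false) 9)

Answer: delta at 1 : (1 + 8)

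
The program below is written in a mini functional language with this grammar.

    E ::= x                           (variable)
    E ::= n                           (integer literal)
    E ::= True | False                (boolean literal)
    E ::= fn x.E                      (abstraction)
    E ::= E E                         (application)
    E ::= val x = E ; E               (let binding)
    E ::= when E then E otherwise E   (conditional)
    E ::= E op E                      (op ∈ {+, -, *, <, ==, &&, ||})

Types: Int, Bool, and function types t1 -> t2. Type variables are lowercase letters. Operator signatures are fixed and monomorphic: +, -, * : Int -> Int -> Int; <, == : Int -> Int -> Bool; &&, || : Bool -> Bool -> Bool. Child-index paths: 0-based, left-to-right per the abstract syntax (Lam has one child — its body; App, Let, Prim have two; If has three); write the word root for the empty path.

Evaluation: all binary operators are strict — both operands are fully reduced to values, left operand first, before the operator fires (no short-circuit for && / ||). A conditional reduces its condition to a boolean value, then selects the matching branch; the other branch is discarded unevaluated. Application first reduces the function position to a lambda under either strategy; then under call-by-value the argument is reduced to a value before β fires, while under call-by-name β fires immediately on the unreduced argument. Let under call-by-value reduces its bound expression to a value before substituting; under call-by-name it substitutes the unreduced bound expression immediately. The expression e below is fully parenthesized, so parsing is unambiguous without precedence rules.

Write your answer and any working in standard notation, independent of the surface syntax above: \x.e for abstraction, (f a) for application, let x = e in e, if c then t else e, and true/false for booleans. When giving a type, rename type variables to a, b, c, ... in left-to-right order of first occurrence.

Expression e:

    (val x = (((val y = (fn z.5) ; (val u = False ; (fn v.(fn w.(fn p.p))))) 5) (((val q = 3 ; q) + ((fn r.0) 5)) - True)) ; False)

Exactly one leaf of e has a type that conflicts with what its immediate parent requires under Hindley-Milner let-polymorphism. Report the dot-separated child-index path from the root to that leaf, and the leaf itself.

Answer: 0.1.1 : true

Trace:
\z._ : a -> Int
let y : forall. a -> Int
let u : Bool
p : d
\p._ : d -> d
\w._ : c -> d -> d
\v._ : b -> c -> d -> d
  unify b -> c -> d -> d ~ Int -> e
  unify b ~ Int
  unify c -> d -> d ~ e
_ _ : c -> d -> d
let q : Int
q : Int
  unify Int ~ Int
\r._ : f -> Int
  unify f -> Int ~ Int -> g
  unify f ~ Int
  unify Int ~ g
_ _ : Int
  unify Int ~ Int
  unify Int ~ Int
  unify Bool ~ Int
  FAIL: mismatch Bool ~ Int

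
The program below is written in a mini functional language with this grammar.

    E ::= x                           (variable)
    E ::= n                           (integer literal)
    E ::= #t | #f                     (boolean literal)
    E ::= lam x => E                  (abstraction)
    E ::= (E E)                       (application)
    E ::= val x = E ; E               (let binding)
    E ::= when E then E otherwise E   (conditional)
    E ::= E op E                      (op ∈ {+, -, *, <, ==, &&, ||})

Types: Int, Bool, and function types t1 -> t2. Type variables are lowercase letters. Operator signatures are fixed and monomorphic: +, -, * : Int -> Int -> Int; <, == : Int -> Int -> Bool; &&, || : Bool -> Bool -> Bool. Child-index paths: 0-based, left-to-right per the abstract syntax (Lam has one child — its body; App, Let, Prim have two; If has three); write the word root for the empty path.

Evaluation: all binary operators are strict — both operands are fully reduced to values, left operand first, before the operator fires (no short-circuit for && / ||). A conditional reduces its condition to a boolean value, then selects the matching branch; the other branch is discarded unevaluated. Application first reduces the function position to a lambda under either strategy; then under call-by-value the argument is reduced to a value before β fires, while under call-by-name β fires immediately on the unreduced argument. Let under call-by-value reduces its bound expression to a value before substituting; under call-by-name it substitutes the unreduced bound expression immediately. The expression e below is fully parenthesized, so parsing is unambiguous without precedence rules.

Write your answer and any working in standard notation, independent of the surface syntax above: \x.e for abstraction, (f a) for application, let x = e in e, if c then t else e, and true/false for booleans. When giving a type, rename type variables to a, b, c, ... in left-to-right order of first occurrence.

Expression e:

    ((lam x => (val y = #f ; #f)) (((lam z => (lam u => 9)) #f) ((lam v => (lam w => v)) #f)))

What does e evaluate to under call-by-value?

Answer: false

Working:
step 0: ((\x.(let y = false in false)) (((\z.(\u.9)) false) ((\v.(\w.v)) false)))
step 1: [beta@1.0] ((\x.(let y = false in false)) ((\u.9) ((\v.(\w.v)) false)))
step 2: [beta@1.1] ((\x.(let y = false in false)) ((\u.9) (\w.false)))
step 3: [beta@1] ((\x.(let y = false in false)) 9)
step 4: [beta@root] (let y = false in false)
step 5: [let@root] false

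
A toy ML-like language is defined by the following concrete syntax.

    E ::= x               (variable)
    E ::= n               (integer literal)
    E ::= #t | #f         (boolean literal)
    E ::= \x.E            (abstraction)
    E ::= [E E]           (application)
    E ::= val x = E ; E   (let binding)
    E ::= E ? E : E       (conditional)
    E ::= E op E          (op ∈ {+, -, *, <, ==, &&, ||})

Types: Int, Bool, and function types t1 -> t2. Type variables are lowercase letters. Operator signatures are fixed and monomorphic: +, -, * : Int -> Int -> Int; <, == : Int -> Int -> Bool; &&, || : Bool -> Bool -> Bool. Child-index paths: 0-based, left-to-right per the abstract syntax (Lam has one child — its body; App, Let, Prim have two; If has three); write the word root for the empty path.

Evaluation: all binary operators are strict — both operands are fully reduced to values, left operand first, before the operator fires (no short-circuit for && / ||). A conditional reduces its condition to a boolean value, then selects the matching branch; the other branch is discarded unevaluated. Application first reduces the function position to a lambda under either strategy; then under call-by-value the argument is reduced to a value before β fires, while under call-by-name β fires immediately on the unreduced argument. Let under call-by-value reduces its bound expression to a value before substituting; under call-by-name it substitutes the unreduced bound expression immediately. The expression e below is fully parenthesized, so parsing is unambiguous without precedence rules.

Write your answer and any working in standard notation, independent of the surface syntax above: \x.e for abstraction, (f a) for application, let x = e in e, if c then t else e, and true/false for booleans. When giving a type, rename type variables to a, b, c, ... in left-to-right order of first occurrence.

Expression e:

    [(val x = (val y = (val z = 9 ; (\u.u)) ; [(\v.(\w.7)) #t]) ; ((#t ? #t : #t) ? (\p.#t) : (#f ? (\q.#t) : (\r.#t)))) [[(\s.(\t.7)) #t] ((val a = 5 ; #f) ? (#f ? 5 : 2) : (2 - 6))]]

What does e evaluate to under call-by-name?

Answer: true

Working:
step 0: ((let x = (let y = (let z = 9 in (\u.u)) in ((\v.(\w.7)) true)) in (if (if true then true else true) then (\p.true) else (if false then (\q.true) else (\r.true)))) (((\s.(\t.7)) true) (if (let a = 5 in false) then (if false then 5 else 2) else (2 - 6))))
step 1: [let@0] ((if (if true then true else true) then (\p.true) else (if false then (\q.true) else (\r.true))) (((\s.(\t.7)) true) (if (let a = 5 in false) then (if false then 5 else 2) else (2 - 6))))
step 2: [if@0.0] ((if true then (\p.true) else (if false then (\q.true) else (\r.true))) (((\s.(\t.7)) true) (if (let a = 5 in false) then (if false then 5 else 2) else (2 - 6))))
step 3: [if@0] ((\p.true) (((\s.(\t.7)) true) (if (let a = 5 in false) then (if false then 5 else 2) else (2 - 6))))
step 4: [beta@root] true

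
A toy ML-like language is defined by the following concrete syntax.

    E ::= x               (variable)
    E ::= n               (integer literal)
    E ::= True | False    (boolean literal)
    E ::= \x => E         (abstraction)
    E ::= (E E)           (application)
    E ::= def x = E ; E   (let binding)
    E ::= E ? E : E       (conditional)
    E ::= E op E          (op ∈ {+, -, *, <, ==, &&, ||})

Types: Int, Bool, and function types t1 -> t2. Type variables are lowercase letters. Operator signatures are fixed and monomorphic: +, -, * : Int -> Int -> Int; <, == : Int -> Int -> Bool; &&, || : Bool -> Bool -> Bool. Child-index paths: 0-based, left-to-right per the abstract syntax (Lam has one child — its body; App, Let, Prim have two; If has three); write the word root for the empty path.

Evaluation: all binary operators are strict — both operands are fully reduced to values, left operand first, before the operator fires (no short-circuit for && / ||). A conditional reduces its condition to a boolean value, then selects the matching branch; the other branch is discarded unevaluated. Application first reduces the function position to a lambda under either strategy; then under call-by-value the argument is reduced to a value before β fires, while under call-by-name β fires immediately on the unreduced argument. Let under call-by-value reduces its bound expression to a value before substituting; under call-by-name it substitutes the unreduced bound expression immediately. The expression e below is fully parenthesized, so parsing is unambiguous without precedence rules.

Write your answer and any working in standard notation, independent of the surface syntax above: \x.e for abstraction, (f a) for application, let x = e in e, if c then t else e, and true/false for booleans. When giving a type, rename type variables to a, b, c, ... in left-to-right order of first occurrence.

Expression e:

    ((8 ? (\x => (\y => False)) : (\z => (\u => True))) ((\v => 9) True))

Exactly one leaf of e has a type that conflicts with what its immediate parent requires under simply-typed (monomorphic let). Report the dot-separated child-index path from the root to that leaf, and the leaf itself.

Working:
  unify Int ~ Bool
  FAIL: mismatch Int ~ Bool

Answer: 0.0 : 8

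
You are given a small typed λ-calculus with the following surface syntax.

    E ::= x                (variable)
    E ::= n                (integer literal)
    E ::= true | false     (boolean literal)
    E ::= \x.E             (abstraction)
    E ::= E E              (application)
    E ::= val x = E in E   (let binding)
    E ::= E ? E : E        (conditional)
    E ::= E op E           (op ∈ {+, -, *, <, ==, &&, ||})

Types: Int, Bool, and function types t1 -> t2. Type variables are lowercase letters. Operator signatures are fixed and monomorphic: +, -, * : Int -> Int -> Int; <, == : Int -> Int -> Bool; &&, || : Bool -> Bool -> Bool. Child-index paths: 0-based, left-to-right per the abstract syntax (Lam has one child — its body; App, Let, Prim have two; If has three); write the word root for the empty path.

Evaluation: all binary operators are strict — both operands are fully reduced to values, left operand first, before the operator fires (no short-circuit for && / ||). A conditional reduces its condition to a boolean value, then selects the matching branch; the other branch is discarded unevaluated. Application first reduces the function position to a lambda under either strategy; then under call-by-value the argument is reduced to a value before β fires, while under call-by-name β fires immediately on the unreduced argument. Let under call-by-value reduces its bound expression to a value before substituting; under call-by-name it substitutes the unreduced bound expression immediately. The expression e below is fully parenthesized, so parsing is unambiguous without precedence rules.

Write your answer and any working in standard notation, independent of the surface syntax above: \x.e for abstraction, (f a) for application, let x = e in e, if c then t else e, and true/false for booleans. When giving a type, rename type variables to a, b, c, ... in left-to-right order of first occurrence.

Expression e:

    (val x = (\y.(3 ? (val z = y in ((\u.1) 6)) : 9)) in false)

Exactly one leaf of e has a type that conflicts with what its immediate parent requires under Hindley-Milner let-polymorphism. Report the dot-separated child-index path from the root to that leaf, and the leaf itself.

Answer: 0.0.0 : 3

Trace:
  unify Int ~ Bool
  FAIL: mismatch Int ~ Bool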